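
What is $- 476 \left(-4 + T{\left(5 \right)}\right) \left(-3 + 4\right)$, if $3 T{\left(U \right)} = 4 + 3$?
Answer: $\frac{2380}{3} \approx 793.33$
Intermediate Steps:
$T{\left(U \right)} = \frac{7}{3}$ ($T{\left(U \right)} = \frac{4 + 3}{3} = \frac{1}{3} \cdot 7 = \frac{7}{3}$)
$- 476 \left(-4 + T{\left(5 \right)}\right) \left(-3 + 4\right) = - 476 \left(-4 + \frac{7}{3}\right) \left(-3 + 4\right) = - 476 \left(\left(- \frac{5}{3}\right) 1\right) = \left(-476\right) \left(- \frac{5}{3}\right) = \frac{2380}{3}$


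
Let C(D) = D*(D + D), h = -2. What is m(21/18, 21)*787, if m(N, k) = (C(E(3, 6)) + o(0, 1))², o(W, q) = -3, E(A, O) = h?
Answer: 19675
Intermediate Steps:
E(A, O) = -2
C(D) = 2*D² (C(D) = D*(2*D) = 2*D²)
m(N, k) = 25 (m(N, k) = (2*(-2)² - 3)² = (2*4 - 3)² = (8 - 3)² = 5² = 25)
m(21/18, 21)*787 = 25*787 = 19675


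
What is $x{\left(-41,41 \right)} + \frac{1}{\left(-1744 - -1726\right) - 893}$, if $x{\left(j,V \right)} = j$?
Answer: $- \frac{37352}{911} \approx -41.001$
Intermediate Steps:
$x{\left(-41,41 \right)} + \frac{1}{\left(-1744 - -1726\right) - 893} = -41 + \frac{1}{\left(-1744 - -1726\right) - 893} = -41 + \frac{1}{\left(-1744 + 1726\right) - 893} = -41 + \frac{1}{-18 - 893} = -41 + \frac{1}{-911} = -41 - \frac{1}{911} = - \frac{37352}{911}$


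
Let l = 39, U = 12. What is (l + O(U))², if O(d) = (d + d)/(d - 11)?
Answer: 3969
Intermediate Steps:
O(d) = 2*d/(-11 + d) (O(d) = (2*d)/(-11 + d) = 2*d/(-11 + d))
(l + O(U))² = (39 + 2*12/(-11 + 12))² = (39 + 2*12/1)² = (39 + 2*12*1)² = (39 + 24)² = 63² = 3969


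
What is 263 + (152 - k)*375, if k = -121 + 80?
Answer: 72638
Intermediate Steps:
k = -41
263 + (152 - k)*375 = 263 + (152 - 1*(-41))*375 = 263 + (152 + 41)*375 = 263 + 193*375 = 263 + 72375 = 72638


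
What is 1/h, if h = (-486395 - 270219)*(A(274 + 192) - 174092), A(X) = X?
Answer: 1/131367862364 ≈ 7.6122e-12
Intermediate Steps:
h = 131367862364 (h = (-486395 - 270219)*((274 + 192) - 174092) = -756614*(466 - 174092) = -756614*(-173626) = 131367862364)
1/h = 1/131367862364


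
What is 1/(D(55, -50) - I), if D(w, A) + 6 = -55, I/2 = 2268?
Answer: -1/4597 ≈ -0.00021753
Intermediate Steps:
I = 4536 (I = 2*2268 = 4536)
D(w, A) = -61 (D(w, A) = -6 - 55 = -61)
1/(D(55, -50) - I) = 1/(-61 - 1*4536) = 1/(-61 - 4536) = 1/(-4597) = -1/4597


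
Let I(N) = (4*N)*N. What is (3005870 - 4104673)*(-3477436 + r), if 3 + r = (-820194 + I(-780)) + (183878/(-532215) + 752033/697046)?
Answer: 759839405032443547680389/370978336890 ≈ 2.0482e+12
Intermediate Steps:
I(N) = 4*N²
r = 598537833745155377/370978336890 (r = -3 + ((-820194 + 4*(-780)²) + (183878/(-532215) + 752033/697046)) = -3 + ((-820194 + 4*608400) + (183878*(-1/532215) + 752033*(1/697046))) = -3 + ((-820194 + 2433600) + (-183878/532215 + 752033/697046)) = -3 + (1613406 + 272071818707/370978336890) = -3 + 598538946680166047/370978336890 = 598537833745155377/370978336890 ≈ 1.6134e+6)
(3005870 - 4104673)*(-3477436 + r) = (3005870 - 4104673)*(-3477436 + 598537833745155377/370978336890) = -1098803*(-691515590176258663/370978336890) = 759839405032443547680389/370978336890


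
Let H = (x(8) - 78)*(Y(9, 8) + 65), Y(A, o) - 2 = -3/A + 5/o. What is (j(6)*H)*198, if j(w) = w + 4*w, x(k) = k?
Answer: -27979875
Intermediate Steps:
j(w) = 5*w
Y(A, o) = 2 - 3/A + 5/o (Y(A, o) = 2 + (-3/A + 5/o) = 2 - 3/A + 5/o)
H = -56525/12 (H = (8 - 78)*((2 - 3/9 + 5/8) + 65) = -70*((2 - 3*⅑ + 5*(⅛)) + 65) = -70*((2 - ⅓ + 5/8) + 65) = -70*(55/24 + 65) = -70*1615/24 = -56525/12 ≈ -4710.4)
(j(6)*H)*198 = ((5*6)*(-56525/12))*198 = (30*(-56525/12))*198 = -282625/2*198 = -27979875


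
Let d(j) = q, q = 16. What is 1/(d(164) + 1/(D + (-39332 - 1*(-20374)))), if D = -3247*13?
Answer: 61169/978703 ≈ 0.062500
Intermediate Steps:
D = -42211
d(j) = 16
1/(d(164) + 1/(D + (-39332 - 1*(-20374)))) = 1/(16 + 1/(-42211 + (-39332 - 1*(-20374)))) = 1/(16 + 1/(-42211 + (-39332 + 20374))) = 1/(16 + 1/(-42211 - 18958)) = 1/(16 + 1/(-61169)) = 1/(16 - 1/61169) = 1/(978703/61169) = 61169/978703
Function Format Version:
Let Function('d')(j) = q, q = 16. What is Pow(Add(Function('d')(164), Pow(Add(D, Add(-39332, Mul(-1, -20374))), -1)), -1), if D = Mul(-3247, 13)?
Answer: Rational(61169, 978703) ≈ 0.062500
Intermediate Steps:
D = -42211
Function('d')(j) = 16
Pow(Add(Function('d')(164), Pow(Add(D, Add(-39332, Mul(-1, -20374))), -1)), -1) = Pow(Add(16, Pow(Add(-42211, Add(-39332, Mul(-1, -20374))), -1)), -1) = Pow(Add(16, Pow(Add(-42211, Add(-39332, 20374)), -1)), -1) = Pow(Add(16, Pow(Add(-42211, -18958), -1)), -1) = Pow(Add(16, Pow(-61169, -1)), -1) = Pow(Add(16, Rational(-1, 61169)), -1) = Pow(Rational(978703, 61169), -1) = Rational(61169, 978703)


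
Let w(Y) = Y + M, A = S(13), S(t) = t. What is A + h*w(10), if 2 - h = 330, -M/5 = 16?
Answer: 22973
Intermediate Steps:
M = -80 (M = -5*16 = -80)
A = 13
h = -328 (h = 2 - 1*330 = 2 - 330 = -328)
w(Y) = -80 + Y (w(Y) = Y - 80 = -80 + Y)
A + h*w(10) = 13 - 328*(-80 + 10) = 13 - 328*(-70) = 13 + 22960 = 22973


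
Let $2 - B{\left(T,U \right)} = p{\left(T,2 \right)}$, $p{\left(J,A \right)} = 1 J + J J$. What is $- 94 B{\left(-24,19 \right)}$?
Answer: $51700$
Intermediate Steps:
$p{\left(J,A \right)} = J + J^{2}$
$B{\left(T,U \right)} = 2 - T \left(1 + T\right)$
$- 94 B{\left(-24,19 \right)} = - 94 \left(2 - - 24 \left(1 - 24\right)\right) = - 94 \left(2 - \left(-24\right) \left(-23\right)\right) = - 94 \left(2 - 552\right) = \left(-94\right) \left(-550\right) = 51700$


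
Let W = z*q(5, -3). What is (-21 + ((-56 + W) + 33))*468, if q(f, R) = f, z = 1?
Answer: -18252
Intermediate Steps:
W = 5 (W = 1*5 = 5)
(-21 + ((-56 + W) + 33))*468 = (-21 + ((-56 + 5) + 33))*468 = (-21 + (-51 + 33))*468 = (-21 - 18)*468 = -39*468 = -18252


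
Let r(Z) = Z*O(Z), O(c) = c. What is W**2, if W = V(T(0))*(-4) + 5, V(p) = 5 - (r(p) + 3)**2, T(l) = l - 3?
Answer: 314721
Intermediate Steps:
T(l) = -3 + l
r(Z) = Z**2 (r(Z) = Z*Z = Z**2)
V(p) = 5 - (3 + p**2)**2 (V(p) = 5 - (p**2 + 3)**2 = 5 - (3 + p**2)**2)
W = 561 (W = (5 - (3 + (-3 + 0)**2)**2)*(-4) + 5 = (5 - (3 + (-3)**2)**2)*(-4) + 5 = (5 - (3 + 9)**2)*(-4) + 5 = (5 - 1*12**2)*(-4) + 5 = (5 - 1*144)*(-4) + 5 = (5 - 144)*(-4) + 5 = -139*(-4) + 5 = 556 + 5 = 561)
W**2 = 561**2 = 314721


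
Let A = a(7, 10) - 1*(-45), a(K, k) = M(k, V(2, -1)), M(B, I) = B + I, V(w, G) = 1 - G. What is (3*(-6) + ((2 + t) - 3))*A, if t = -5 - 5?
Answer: -1653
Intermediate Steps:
a(K, k) = 2 + k (a(K, k) = k + (1 - 1*(-1)) = k + (1 + 1) = k + 2 = 2 + k)
t = -10
A = 57 (A = (2 + 10) - 1*(-45) = 12 + 45 = 57)
(3*(-6) + ((2 + t) - 3))*A = (3*(-6) + ((2 - 10) - 3))*57 = (-18 + (-8 - 3))*57 = (-18 - 11)*57 = -29*57 = -1653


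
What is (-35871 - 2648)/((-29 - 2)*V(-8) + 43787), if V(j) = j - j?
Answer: -38519/43787 ≈ -0.87969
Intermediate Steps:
V(j) = 0
(-35871 - 2648)/((-29 - 2)*V(-8) + 43787) = (-35871 - 2648)/((-29 - 2)*0 + 43787) = -38519/(-31*0 + 43787) = -38519/(0 + 43787) = -38519/43787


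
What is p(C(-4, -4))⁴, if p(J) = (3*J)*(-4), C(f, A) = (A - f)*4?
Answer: 0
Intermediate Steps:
C(f, A) = -4*f + 4*A
p(J) = -12*J
p(C(-4, -4))⁴ = (-12*(-4*(-4) + 4*(-4)))⁴ = (-12*(16 - 16))⁴ = (-12*0)⁴ = 0⁴ = 0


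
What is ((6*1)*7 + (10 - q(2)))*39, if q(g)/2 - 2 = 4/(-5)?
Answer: 9672/5 ≈ 1934.4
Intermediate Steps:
q(g) = 12/5 (q(g) = 4 + 2*(4/(-5)) = 4 + 2*(4*(-1/5)) = 4 + 2*(-4/5) = 4 - 8/5 = 12/5)
((6*1)*7 + (10 - q(2)))*39 = ((6*1)*7 + (10 - 1*12/5))*39 = (6*7 + (10 - 12/5))*39 = (42 + 38/5)*39 = (248/5)*39 = 9672/5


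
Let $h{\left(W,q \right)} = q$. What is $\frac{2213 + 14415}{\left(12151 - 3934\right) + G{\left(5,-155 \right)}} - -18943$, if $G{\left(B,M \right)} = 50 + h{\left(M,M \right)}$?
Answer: $\frac{38420561}{2028} \approx 18945.0$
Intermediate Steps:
$G{\left(B,M \right)} = 50 + M$
$\frac{2213 + 14415}{\left(12151 - 3934\right) + G{\left(5,-155 \right)}} - -18943 = \frac{2213 + 14415}{\left(12151 - 3934\right) + \left(50 - 155\right)} - -18943 = \frac{16628}{\left(12151 - 3934\right) - 105} + 18943 = \frac{16628}{8217 - 105} + 18943 = \frac{16628}{8112} + 18943 = 16628 \cdot \frac{1}{8112} + 18943 = \frac{4157}{2028} + 18943 = \frac{38420561}{2028}$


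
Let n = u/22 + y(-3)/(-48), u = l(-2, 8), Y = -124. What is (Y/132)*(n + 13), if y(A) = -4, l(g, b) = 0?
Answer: -4867/396 ≈ -12.290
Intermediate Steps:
u = 0
n = 1/12 (n = 0/22 - 4/(-48) = 0*(1/22) - 4*(-1/48) = 0 + 1/12 = 1/12 ≈ 0.083333)
(Y/132)*(n + 13) = (-124/132)*(1/12 + 13) = -124*1/132*(157/12) = -31/33*157/12 = -4867/396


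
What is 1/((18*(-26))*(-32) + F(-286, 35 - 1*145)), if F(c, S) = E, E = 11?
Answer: 1/14987 ≈ 6.6724e-5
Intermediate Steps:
F(c, S) = 11
1/((18*(-26))*(-32) + F(-286, 35 - 1*145)) = 1/((18*(-26))*(-32) + 11) = 1/(-468*(-32) + 11) = 1/(14976 + 11) = 1/14987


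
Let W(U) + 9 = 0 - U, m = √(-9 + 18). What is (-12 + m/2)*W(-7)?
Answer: 21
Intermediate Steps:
m = 3 (m = √9 = 3)
W(U) = -9 - U (W(U) = -9 + (0 - U) = -9 - U)
(-12 + m/2)*W(-7) = (-12 + 3/2)*(-9 - 1*(-7)) = (-12 + 3*(½))*(-9 + 7) = (-12 + 3/2)*(-2) = -21/2*(-2) = 21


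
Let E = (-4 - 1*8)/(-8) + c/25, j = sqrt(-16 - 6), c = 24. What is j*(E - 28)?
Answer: -1277*I*sqrt(22)/50 ≈ -119.79*I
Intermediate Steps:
j = I*sqrt(22) (j = sqrt(-22) = I*sqrt(22) ≈ 4.6904*I)
E = 123/50 (E = (-4 - 1*8)/(-8) + 24/25 = (-4 - 8)*(-1/8) + 24*(1/25) = -12*(-1/8) + 24/25 = 3/2 + 24/25 = 123/50 ≈ 2.4600)
j*(E - 28) = (I*sqrt(22))*(123/50 - 28) = (I*sqrt(22))*(-1277/50) = -1277*I*sqrt(22)/50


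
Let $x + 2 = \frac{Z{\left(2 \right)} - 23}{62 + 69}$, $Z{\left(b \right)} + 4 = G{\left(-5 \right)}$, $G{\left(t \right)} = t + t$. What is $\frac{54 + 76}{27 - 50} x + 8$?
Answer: $\frac{2738}{131} \approx 20.901$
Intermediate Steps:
$G{\left(t \right)} = 2 t$
$Z{\left(b \right)} = -14$ ($Z{\left(b \right)} = -4 + 2 \left(-5\right) = -4 - 10 = -14$)
$x = - \frac{299}{131}$ ($x = -2 + \frac{-14 - 23}{62 + 69} = -2 - \frac{37}{131} = - \frac{299}{131} \approx -2.2824$)
$\frac{54 + 76}{27 - 50} x + 8 = \frac{54 + 76}{27 - 50} \left(- \frac{299}{131}\right) + 8 = \frac{130}{-23} \left(- \frac{299}{131}\right) + 8 = 130 \left(- \frac{1}{23}\right) \left(- \frac{299}{131}\right) + 8 = \left(- \frac{130}{23}\right) \left(- \frac{299}{131}\right) + 8 = \frac{1690}{131} + 8 = \frac{2738}{131}$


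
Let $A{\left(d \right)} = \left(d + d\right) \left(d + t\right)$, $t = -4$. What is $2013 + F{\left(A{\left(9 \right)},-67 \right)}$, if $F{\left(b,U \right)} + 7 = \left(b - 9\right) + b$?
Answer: $2177$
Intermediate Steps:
$A{\left(d \right)} = 2 d \left(-4 + d\right)$ ($A{\left(d \right)} = \left(d + d\right) \left(d - 4\right) = 2 d \left(-4 + d\right)$)
$F{\left(b,U \right)} = -16 + 2 b$ ($F{\left(b,U \right)} = -7 + \left(\left(b - 9\right) + b\right) = -7 + \left(\left(-9 + b\right) + b\right) = -7 + \left(-9 + 2 b\right) = -16 + 2 b$)
$2013 + F{\left(A{\left(9 \right)},-67 \right)} = 2013 - \left(16 - 2 \cdot 2 \cdot 9 \left(-4 + 9\right)\right) = 2013 - \left(16 - 2 \cdot 2 \cdot 9 \cdot 5\right) = 2013 + \left(-16 + 2 \cdot 90\right) = 2013 + \left(-16 + 180\right) = 2013 + 164 = 2177$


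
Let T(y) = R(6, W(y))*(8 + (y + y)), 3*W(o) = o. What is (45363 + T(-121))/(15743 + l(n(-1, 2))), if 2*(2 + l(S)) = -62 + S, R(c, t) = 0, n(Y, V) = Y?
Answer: 30242/10473 ≈ 2.8876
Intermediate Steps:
W(o) = o/3
T(y) = 0 (T(y) = 0*(8 + (y + y)) = 0*(8 + 2*y) = 0)
l(S) = -33 + S/2 (l(S) = -2 + (-62 + S)/2 = -2 + (-31 + S/2) = -33 + S/2)
(45363 + T(-121))/(15743 + l(n(-1, 2))) = (45363 + 0)/(15743 + (-33 + (½)*(-1))) = 45363/(15743 + (-33 - ½)) = 45363/(15743 - 67/2) = 45363/(31419/2) = 45363*(2/31419) = 30242/10473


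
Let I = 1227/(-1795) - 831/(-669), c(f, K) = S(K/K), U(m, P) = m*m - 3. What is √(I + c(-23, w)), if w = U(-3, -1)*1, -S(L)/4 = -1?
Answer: √730413649190/400285 ≈ 2.1351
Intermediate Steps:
U(m, P) = -3 + m² (U(m, P) = m² - 3 = -3 + m²)
S(L) = 4 (S(L) = -4*(-1) = 4)
w = 6 (w = (-3 + (-3)²)*1 = (-3 + 9)*1 = 6*1 = 6)
c(f, K) = 4
I = 223594/400285 (I = 1227*(-1/1795) - 831*(-1/669) = -1227/1795 + 277/223 = 223594/400285 ≈ 0.55859)
√(I + c(-23, w)) = √(223594/400285 + 4) = √(1824734/400285) = √730413649190/400285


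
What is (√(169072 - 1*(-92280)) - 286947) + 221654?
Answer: -65293 + 2*√65338 ≈ -64782.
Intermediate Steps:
(√(169072 - 1*(-92280)) - 286947) + 221654 = (√(169072 + 92280) - 286947) + 221654 = (√261352 - 286947) + 221654 = (2*√65338 - 286947) + 221654 = (-286947 + 2*√65338) + 221654 = -65293 + 2*√65338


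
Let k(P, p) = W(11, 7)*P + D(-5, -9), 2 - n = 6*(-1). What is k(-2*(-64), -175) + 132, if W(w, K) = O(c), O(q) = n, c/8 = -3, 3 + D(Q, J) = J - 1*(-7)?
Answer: 1151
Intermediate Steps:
D(Q, J) = 4 + J (D(Q, J) = -3 + (J - 1*(-7)) = -3 + (J + 7) = -3 + (7 + J) = 4 + J)
c = -24 (c = 8*(-3) = -24)
n = 8 (n = 2 - 6*(-1) = 2 - 1*(-6) = 2 + 6 = 8)
O(q) = 8
W(w, K) = 8
k(P, p) = -5 + 8*P (k(P, p) = 8*P + (4 - 9) = 8*P - 5 = -5 + 8*P)
k(-2*(-64), -175) + 132 = (-5 + 8*(-2*(-64))) + 132 = (-5 + 8*128) + 132 = (-5 + 1024) + 132 = 1019 + 132 = 1151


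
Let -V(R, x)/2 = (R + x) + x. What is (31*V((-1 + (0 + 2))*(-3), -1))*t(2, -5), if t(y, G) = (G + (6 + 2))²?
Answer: 2790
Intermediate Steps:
t(y, G) = (8 + G)² (t(y, G) = (G + 8)² = (8 + G)²)
V(R, x) = -4*x - 2*R (V(R, x) = -2*((R + x) + x) = -2*(R + 2*x) = -4*x - 2*R)
(31*V((-1 + (0 + 2))*(-3), -1))*t(2, -5) = (31*(-4*(-1) - 2*(-1 + (0 + 2))*(-3)))*(8 - 5)² = (31*(4 - 2*(-1 + 2)*(-3)))*3² = (31*(4 - 2*(-3)))*9 = (31*(4 + 6))*9 = (31*10)*9 = 310*9 = 2790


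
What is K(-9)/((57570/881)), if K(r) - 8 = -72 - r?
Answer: -9691/11514 ≈ -0.84167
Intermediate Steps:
K(r) = -64 - r (K(r) = 8 + (-72 - r) = -64 - r)
K(-9)/((57570/881)) = (-64 - 1*(-9))/((57570/881)) = (-64 + 9)/((57570*(1/881))) = -55/57570/881 = -55*881/57570 = -9691/11514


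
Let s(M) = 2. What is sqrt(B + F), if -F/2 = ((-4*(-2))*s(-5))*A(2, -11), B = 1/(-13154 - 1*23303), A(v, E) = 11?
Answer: I*sqrt(467847759305)/36457 ≈ 18.762*I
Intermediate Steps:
B = -1/36457 (B = 1/(-13154 - 23303) = 1/(-36457) = -1/36457 ≈ -2.7430e-5)
F = -352 (F = -2*-4*(-2)*2*11 = -2*8*2*11 = -32*11 = -2*176 = -352)
sqrt(B + F) = sqrt(-1/36457 - 352) = sqrt(-12832865/36457) = I*sqrt(467847759305)/36457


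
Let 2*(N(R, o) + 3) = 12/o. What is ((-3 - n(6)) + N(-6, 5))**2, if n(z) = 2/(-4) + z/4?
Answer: 841/25 ≈ 33.640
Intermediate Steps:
N(R, o) = -3 + 6/o (N(R, o) = -3 + (12/o)/2 = -3 + 6/o)
n(z) = -1/2 + z/4 (n(z) = 2*(-1/4) + z*(1/4) = -1/2 + z/4)
((-3 - n(6)) + N(-6, 5))**2 = ((-3 - (-1/2 + (1/4)*6)) + (-3 + 6/5))**2 = ((-3 - (-1/2 + 3/2)) + (-3 + 6*(1/5)))**2 = ((-3 - 1*1) + (-3 + 6/5))**2 = ((-3 - 1) - 9/5)**2 = (-4 - 9/5)**2 = (-29/5)**2 = 841/25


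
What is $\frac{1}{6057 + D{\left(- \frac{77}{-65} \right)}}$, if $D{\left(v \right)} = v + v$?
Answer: $\frac{65}{393859} \approx 0.00016503$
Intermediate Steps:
$D{\left(v \right)} = 2 v$
$\frac{1}{6057 + D{\left(- \frac{77}{-65} \right)}} = \frac{1}{6057 + 2 \left(- \frac{77}{-65}\right)} = \frac{1}{6057 + 2 \left(\left(-77\right) \left(- \frac{1}{65}\right)\right)} = \frac{1}{6057 + 2 \cdot \frac{77}{65}} = \frac{1}{6057 + \frac{154}{65}} = \frac{1}{\frac{393859}{65}} = \frac{65}{393859}$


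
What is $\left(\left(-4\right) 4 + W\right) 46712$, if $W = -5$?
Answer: $-980952$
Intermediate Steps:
$\left(\left(-4\right) 4 + W\right) 46712 = \left(\left(-4\right) 4 - 5\right) 46712 = \left(-16 - 5\right) 46712 = \left(-21\right) 46712 = -980952$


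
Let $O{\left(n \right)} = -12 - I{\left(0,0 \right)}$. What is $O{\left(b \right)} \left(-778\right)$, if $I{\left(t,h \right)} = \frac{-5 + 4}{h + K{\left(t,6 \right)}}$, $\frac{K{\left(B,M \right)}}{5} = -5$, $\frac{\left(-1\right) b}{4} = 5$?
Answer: $\frac{234178}{25} \approx 9367.1$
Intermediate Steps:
$b = -20$ ($b = \left(-4\right) 5 = -20$)
$K{\left(B,M \right)} = -25$ ($K{\left(B,M \right)} = 5 \left(-5\right) = -25$)
$I{\left(t,h \right)} = - \frac{1}{-25 + h}$ ($I{\left(t,h \right)} = \frac{-5 + 4}{h - 25} = - \frac{1}{-25 + h}$)
$O{\left(n \right)} = - \frac{301}{25}$ ($O{\left(n \right)} = -12 - - \frac{1}{-25 + 0} = -12 - - \frac{1}{-25} = -12 - \left(-1\right) \left(- \frac{1}{25}\right) = -12 - \frac{1}{25} = - \frac{301}{25}$)
$O{\left(b \right)} \left(-778\right) = \left(- \frac{301}{25}\right) \left(-778\right) = \frac{234178}{25}$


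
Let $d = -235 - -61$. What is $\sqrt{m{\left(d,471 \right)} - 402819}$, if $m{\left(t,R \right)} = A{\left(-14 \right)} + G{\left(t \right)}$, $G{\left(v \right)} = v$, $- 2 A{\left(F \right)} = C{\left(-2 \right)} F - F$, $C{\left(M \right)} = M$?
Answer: $i \sqrt{403014} \approx 634.83 i$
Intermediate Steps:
$A{\left(F \right)} = \frac{3 F}{2}$ ($A{\left(F \right)} = - \frac{- 2 F - F}{2} = - \frac{\left(-3\right) F}{2} = \frac{3 F}{2}$)
$d = -174$ ($d = -235 + 61 = -174$)
$m{\left(t,R \right)} = -21 + t$ ($m{\left(t,R \right)} = \frac{3}{2} \left(-14\right) + t = -21 + t$)
$\sqrt{m{\left(d,471 \right)} - 402819} = \sqrt{\left(-21 - 174\right) - 402819} = \sqrt{-195 - 402819} = \sqrt{-403014} = i \sqrt{403014}$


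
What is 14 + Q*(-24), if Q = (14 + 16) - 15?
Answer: -346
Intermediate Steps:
Q = 15 (Q = 30 - 15 = 15)
14 + Q*(-24) = 14 + 15*(-24) = 14 - 360 = -346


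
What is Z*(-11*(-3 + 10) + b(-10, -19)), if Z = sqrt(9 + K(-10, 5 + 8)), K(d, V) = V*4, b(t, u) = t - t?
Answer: -77*sqrt(61) ≈ -601.39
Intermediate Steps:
b(t, u) = 0
K(d, V) = 4*V
Z = sqrt(61) (Z = sqrt(9 + 4*(5 + 8)) = sqrt(9 + 4*13) = sqrt(9 + 52) = sqrt(61) ≈ 7.8102)
Z*(-11*(-3 + 10) + b(-10, -19)) = sqrt(61)*(-11*(-3 + 10) + 0) = sqrt(61)*(-11*7 + 0) = sqrt(61)*(-77 + 0) = sqrt(61)*(-77) = -77*sqrt(61)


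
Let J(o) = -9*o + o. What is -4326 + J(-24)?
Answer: -4134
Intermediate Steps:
J(o) = -8*o
-4326 + J(-24) = -4326 - 8*(-24) = -4326 + 192 = -4134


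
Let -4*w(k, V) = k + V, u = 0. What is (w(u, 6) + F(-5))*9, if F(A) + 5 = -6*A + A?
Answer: 333/2 ≈ 166.50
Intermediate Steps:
w(k, V) = -V/4 - k/4 (w(k, V) = -(k + V)/4 = -(V + k)/4 = -V/4 - k/4)
F(A) = -5 - 5*A (F(A) = -5 + (-6*A + A) = -5 - 5*A)
(w(u, 6) + F(-5))*9 = ((-¼*6 - ¼*0) + (-5 - 5*(-5)))*9 = ((-3/2 + 0) + (-5 + 25))*9 = (-3/2 + 20)*9 = (37/2)*9 = 333/2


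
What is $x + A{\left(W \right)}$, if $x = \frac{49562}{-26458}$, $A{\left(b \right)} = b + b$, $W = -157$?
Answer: $- \frac{4178687}{13229} \approx -315.87$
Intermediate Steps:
$A{\left(b \right)} = 2 b$
$x = - \frac{24781}{13229}$ ($x = 49562 \left(- \frac{1}{26458}\right) = - \frac{24781}{13229} \approx -1.8732$)
$x + A{\left(W \right)} = - \frac{24781}{13229} + 2 \left(-157\right) = - \frac{24781}{13229} - 314 = - \frac{4178687}{13229}$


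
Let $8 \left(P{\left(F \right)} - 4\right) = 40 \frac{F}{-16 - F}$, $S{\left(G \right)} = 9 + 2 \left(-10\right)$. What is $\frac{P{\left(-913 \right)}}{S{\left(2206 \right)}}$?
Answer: $\frac{977}{9867} \approx 0.099017$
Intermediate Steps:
$S{\left(G \right)} = -11$ ($S{\left(G \right)} = 9 - 20 = -11$)
$P{\left(F \right)} = 4 + \frac{5 F}{-16 - F}$ ($P{\left(F \right)} = 4 + \frac{40 \frac{F}{-16 - F}}{8} = 4 + \frac{40 F \frac{1}{-16 - F}}{8} = 4 + \frac{5 F}{-16 - F}$)
$\frac{P{\left(-913 \right)}}{S{\left(2206 \right)}} = \frac{\frac{1}{16 - 913} \left(64 - -913\right)}{-11} = \frac{64 + 913}{-897} \left(- \frac{1}{11}\right) = \left(- \frac{1}{897}\right) 977 \left(- \frac{1}{11}\right) = \left(- \frac{977}{897}\right) \left(- \frac{1}{11}\right) = \frac{977}{9867}$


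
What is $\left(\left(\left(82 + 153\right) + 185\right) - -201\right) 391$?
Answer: $242811$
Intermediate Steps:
$\left(\left(\left(82 + 153\right) + 185\right) - -201\right) 391 = \left(\left(235 + 185\right) + 201\right) 391 = \left(420 + 201\right) 391 = 621 \cdot 391 = 242811$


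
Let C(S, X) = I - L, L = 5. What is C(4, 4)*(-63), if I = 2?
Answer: 189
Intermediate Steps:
C(S, X) = -3 (C(S, X) = 2 - 1*5 = 2 - 5 = -3)
C(4, 4)*(-63) = -3*(-63) = 189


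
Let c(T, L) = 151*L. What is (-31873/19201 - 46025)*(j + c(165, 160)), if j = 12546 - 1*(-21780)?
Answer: -51687464422428/19201 ≈ -2.6919e+9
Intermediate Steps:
j = 34326 (j = 12546 + 21780 = 34326)
(-31873/19201 - 46025)*(j + c(165, 160)) = (-31873/19201 - 46025)*(34326 + 151*160) = (-31873*1/19201 - 46025)*(34326 + 24160) = (-31873/19201 - 46025)*58486 = -883757898/19201*58486 = -51687464422428/19201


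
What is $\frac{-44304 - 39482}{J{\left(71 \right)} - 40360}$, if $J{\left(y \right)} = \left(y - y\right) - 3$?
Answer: $\frac{83786}{40363} \approx 2.0758$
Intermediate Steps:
$J{\left(y \right)} = -3$ ($J{\left(y \right)} = 0 - 3 = -3$)
$\frac{-44304 - 39482}{J{\left(71 \right)} - 40360} = \frac{-44304 - 39482}{-3 - 40360} = - \frac{83786}{-40363} = \left(-83786\right) \left(- \frac{1}{40363}\right) = \frac{83786}{40363}$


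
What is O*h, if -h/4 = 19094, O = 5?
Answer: -381880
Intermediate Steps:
h = -76376 (h = -4*19094 = -76376)
O*h = 5*(-76376) = -381880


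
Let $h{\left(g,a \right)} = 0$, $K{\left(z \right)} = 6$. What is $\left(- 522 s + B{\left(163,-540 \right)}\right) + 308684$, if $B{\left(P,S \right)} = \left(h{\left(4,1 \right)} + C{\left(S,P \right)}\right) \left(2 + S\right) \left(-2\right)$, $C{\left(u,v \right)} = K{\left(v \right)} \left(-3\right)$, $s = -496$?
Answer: $548228$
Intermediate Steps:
$C{\left(u,v \right)} = -18$ ($C{\left(u,v \right)} = 6 \left(-3\right) = -18$)
$B{\left(P,S \right)} = 72 + 36 S$ ($B{\left(P,S \right)} = \left(0 - 18\right) \left(2 + S\right) \left(-2\right) = - 18 \left(-4 - 2 S\right) = 72 + 36 S$)
$\left(- 522 s + B{\left(163,-540 \right)}\right) + 308684 = \left(\left(-522\right) \left(-496\right) + \left(72 + 36 \left(-540\right)\right)\right) + 308684 = \left(258912 + \left(72 - 19440\right)\right) + 308684 = \left(258912 - 19368\right) + 308684 = 239544 + 308684 = 548228$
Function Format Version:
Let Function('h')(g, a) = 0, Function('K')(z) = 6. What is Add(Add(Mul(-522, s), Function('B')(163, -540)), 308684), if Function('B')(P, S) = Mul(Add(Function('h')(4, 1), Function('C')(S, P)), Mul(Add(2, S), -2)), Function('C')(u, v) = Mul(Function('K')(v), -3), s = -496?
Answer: 548228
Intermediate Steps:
Function('C')(u, v) = -18 (Function('C')(u, v) = Mul(6, -3) = -18)
Function('B')(P, S) = Add(72, Mul(36, S)) (Function('B')(P, S) = Mul(Add(0, -18), Mul(Add(2, S), -2)) = Mul(-18, Add(-4, Mul(-2, S))) = Add(72, Mul(36, S)))
Add(Add(Mul(-522, s), Function('B')(163, -540)), 308684) = Add(Add(Mul(-522, -496), Add(72, Mul(36, -540))), 308684) = Add(Add(258912, Add(72, -19440)), 308684) = Add(Add(258912, -19368), 308684) = Add(239544, 308684) = 548228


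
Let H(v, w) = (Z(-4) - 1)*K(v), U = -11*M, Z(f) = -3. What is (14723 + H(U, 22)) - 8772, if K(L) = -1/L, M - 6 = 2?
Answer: 130921/22 ≈ 5951.0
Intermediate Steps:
M = 8 (M = 6 + 2 = 8)
U = -88 (U = -11*8 = -88)
H(v, w) = 4/v (H(v, w) = (-3 - 1)*(-1/v) = -(-4)/v = 4/v)
(14723 + H(U, 22)) - 8772 = (14723 + 4/(-88)) - 8772 = (14723 + 4*(-1/88)) - 8772 = (14723 - 1/22) - 8772 = 323905/22 - 8772 = 130921/22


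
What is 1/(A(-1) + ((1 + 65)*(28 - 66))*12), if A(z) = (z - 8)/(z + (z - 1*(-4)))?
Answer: -2/60201 ≈ -3.3222e-5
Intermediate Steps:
A(z) = (-8 + z)/(4 + 2*z) (A(z) = (-8 + z)/(z + (z + 4)) = (-8 + z)/(z + (4 + z)) = (-8 + z)/(4 + 2*z))
1/(A(-1) + ((1 + 65)*(28 - 66))*12) = 1/((-8 - 1)/(2*(2 - 1)) + ((1 + 65)*(28 - 66))*12) = 1/((½)*(-9)/1 + (66*(-38))*12) = 1/((½)*1*(-9) - 2508*12) = 1/(-9/2 - 30096) = 1/(-60201/2) = -2/60201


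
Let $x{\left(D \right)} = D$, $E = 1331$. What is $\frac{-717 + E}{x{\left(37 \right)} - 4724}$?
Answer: $- \frac{614}{4687} \approx -0.131$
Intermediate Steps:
$\frac{-717 + E}{x{\left(37 \right)} - 4724} = \frac{-717 + 1331}{37 - 4724} = \frac{614}{-4687} = 614 \left(- \frac{1}{4687}\right) = - \frac{614}{4687}$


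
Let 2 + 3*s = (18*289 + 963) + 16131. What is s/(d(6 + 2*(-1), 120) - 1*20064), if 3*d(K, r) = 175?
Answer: -22294/60017 ≈ -0.37146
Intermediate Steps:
d(K, r) = 175/3 (d(K, r) = (⅓)*175 = 175/3)
s = 22294/3 (s = -⅔ + ((18*289 + 963) + 16131)/3 = -⅔ + ((5202 + 963) + 16131)/3 = -⅔ + (6165 + 16131)/3 = -⅔ + (⅓)*22296 = -⅔ + 7432 = 22294/3 ≈ 7431.3)
s/(d(6 + 2*(-1), 120) - 1*20064) = 22294/(3*(175/3 - 1*20064)) = 22294/(3*(175/3 - 20064)) = 22294/(3*(-60017/3)) = (22294/3)*(-3/60017) = -22294/60017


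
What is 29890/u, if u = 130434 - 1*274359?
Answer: -5978/28785 ≈ -0.20768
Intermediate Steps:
u = -143925 (u = 130434 - 274359 = -143925)
29890/u = 29890/(-143925) = 29890*(-1/143925) = -5978/28785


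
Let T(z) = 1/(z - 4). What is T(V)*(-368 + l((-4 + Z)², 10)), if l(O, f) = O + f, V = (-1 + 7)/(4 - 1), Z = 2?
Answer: 177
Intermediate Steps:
V = 2 (V = 6/3 = 6*(⅓) = 2)
T(z) = 1/(-4 + z)
T(V)*(-368 + l((-4 + Z)², 10)) = (-368 + ((-4 + 2)² + 10))/(-4 + 2) = (-368 + ((-2)² + 10))/(-2) = -(-368 + (4 + 10))/2 = -(-368 + 14)/2 = -½*(-354) = 177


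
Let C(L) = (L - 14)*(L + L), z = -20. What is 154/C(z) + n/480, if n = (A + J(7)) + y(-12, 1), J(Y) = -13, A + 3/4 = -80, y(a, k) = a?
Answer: -233/2176 ≈ -0.10708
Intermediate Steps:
A = -323/4 (A = -¾ - 80 = -323/4 ≈ -80.750)
C(L) = 2*L*(-14 + L) (C(L) = (-14 + L)*(2*L) = 2*L*(-14 + L))
n = -423/4 (n = (-323/4 - 13) - 12 = -375/4 - 12 = -423/4 ≈ -105.75)
154/C(z) + n/480 = 154/((2*(-20)*(-14 - 20))) - 423/4/480 = 154/((2*(-20)*(-34))) - 423/4*1/480 = 154/1360 - 141/640 = 154*(1/1360) - 141/640 = 77/680 - 141/640 = -233/2176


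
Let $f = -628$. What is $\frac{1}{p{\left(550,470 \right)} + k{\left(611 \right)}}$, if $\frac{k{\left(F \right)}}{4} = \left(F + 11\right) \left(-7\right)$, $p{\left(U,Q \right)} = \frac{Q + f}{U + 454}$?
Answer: $- \frac{502}{8742911} \approx -5.7418 \cdot 10^{-5}$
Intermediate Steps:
$p{\left(U,Q \right)} = \frac{-628 + Q}{454 + U}$ ($p{\left(U,Q \right)} = \frac{Q - 628}{U + 454} = \frac{-628 + Q}{454 + U}$)
$k{\left(F \right)} = -308 - 28 F$ ($k{\left(F \right)} = 4 \left(F + 11\right) \left(-7\right) = 4 \left(11 + F\right) \left(-7\right) = 4 \left(-77 - 7 F\right) = -308 - 28 F$)
$\frac{1}{p{\left(550,470 \right)} + k{\left(611 \right)}} = \frac{1}{\frac{-628 + 470}{454 + 550} - 17416} = \frac{1}{\frac{1}{1004} \left(-158\right) - 17416} = \frac{1}{- \frac{79}{502} - 17416} = \frac{1}{- \frac{8742911}{502}} = - \frac{502}{8742911}$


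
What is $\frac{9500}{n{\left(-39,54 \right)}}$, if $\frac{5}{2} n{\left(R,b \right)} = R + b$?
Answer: $\frac{4750}{3} \approx 1583.3$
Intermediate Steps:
$n{\left(R,b \right)} = \frac{2 R}{5} + \frac{2 b}{5}$ ($n{\left(R,b \right)} = \frac{2 \left(R + b\right)}{5} = \frac{2 R}{5} + \frac{2 b}{5}$)
$\frac{9500}{n{\left(-39,54 \right)}} = \frac{9500}{\frac{2}{5} \left(-39\right) + \frac{2}{5} \cdot 54} = \frac{9500}{- \frac{78}{5} + \frac{108}{5}} = \frac{9500}{6} = 9500 \cdot \frac{1}{6} = \frac{4750}{3}$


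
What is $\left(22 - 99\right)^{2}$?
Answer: $5929$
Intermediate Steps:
$\left(22 - 99\right)^{2} = \left(-77\right)^{2} = 5929$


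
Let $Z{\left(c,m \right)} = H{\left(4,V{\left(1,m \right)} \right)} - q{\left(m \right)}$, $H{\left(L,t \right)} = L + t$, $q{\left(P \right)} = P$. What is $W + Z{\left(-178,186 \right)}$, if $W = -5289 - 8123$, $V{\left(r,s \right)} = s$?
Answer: $-13408$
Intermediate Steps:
$W = -13412$
$Z{\left(c,m \right)} = 4$ ($Z{\left(c,m \right)} = \left(4 + m\right) - m = 4$)
$W + Z{\left(-178,186 \right)} = -13412 + 4 = -13408$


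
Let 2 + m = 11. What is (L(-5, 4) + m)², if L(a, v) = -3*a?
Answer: 576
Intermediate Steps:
m = 9 (m = -2 + 11 = 9)
(L(-5, 4) + m)² = (-3*(-5) + 9)² = (15 + 9)² = 24² = 576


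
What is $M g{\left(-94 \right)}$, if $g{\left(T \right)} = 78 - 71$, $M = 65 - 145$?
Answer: $-560$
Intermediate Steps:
$M = -80$ ($M = 65 - 145 = -80$)
$g{\left(T \right)} = 7$
$M g{\left(-94 \right)} = \left(-80\right) 7 = -560$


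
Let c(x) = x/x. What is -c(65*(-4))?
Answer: -1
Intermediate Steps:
c(x) = 1
-c(65*(-4)) = -1*1 = -1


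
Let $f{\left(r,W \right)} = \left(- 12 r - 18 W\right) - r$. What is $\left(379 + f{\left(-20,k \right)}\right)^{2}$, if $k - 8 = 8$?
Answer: $123201$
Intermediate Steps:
$k = 16$ ($k = 8 + 8 = 16$)
$f{\left(r,W \right)} = - 18 W - 13 r$ ($f{\left(r,W \right)} = \left(- 18 W - 12 r\right) - r = - 18 W - 13 r$)
$\left(379 + f{\left(-20,k \right)}\right)^{2} = \left(379 - 28\right)^{2} = 351^{2} = 123201$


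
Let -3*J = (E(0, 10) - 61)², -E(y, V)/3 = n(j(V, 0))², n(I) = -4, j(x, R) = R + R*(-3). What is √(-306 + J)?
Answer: I*√38397/3 ≈ 65.317*I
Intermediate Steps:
j(x, R) = -2*R (j(x, R) = R - 3*R = -2*R)
E(y, V) = -48 (E(y, V) = -3*(-4)² = -3*16 = -48)
J = -11881/3 (J = -(-48 - 61)²/3 = -⅓*(-109)² = -⅓*11881 = -11881/3 ≈ -3960.3)
√(-306 + J) = √(-306 - 11881/3) = √(-12799/3) = I*√38397/3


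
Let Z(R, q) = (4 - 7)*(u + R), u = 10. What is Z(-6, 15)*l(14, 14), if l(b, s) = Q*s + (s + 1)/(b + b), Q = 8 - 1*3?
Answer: -5925/7 ≈ -846.43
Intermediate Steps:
Q = 5 (Q = 8 - 3 = 5)
Z(R, q) = -30 - 3*R (Z(R, q) = (4 - 7)*(10 + R) = -3*(10 + R) = -30 - 3*R)
l(b, s) = 5*s + (1 + s)/(2*b) (l(b, s) = 5*s + (s + 1)/(b + b) = 5*s + (1 + s)/((2*b)) = 5*s + (1 + s)*(1/(2*b)) = 5*s + (1 + s)/(2*b))
Z(-6, 15)*l(14, 14) = (-30 - 3*(-6))*((½)*(1 + 14 + 10*14*14)/14) = (-30 + 18)*((½)*(1/14)*(1 + 14 + 1960)) = -6*1975/14 = -12*1975/28 = -5925/7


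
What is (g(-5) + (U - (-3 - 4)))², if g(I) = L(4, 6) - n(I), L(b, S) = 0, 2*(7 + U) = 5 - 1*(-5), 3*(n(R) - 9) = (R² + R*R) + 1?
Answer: 441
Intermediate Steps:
n(R) = 28/3 + 2*R²/3 (n(R) = 9 + ((R² + R*R) + 1)/3 = 9 + ((R² + R²) + 1)/3 = 9 + (2*R² + 1)/3 = 9 + (1 + 2*R²)/3 = 9 + (⅓ + 2*R²/3) = 28/3 + 2*R²/3)
U = -2 (U = -7 + (5 - 1*(-5))/2 = -7 + (5 + 5)/2 = -7 + (½)*10 = -7 + 5 = -2)
g(I) = -28/3 - 2*I²/3 (g(I) = 0 - (28/3 + 2*I²/3) = 0 + (-28/3 - 2*I²/3) = -28/3 - 2*I²/3)
(g(-5) + (U - (-3 - 4)))² = ((-28/3 - ⅔*(-5)²) + (-2 - (-3 - 4)))² = ((-28/3 - ⅔*25) + (-2 - 1*(-7)))² = ((-28/3 - 50/3) + (-2 + 7))² = (-26 + 5)² = (-21)² = 441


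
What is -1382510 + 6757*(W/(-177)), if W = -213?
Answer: -81088343/59 ≈ -1.3744e+6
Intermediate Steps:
-1382510 + 6757*(W/(-177)) = -1382510 + 6757*(-213/(-177)) = -1382510 + 6757*(-213*(-1/177)) = -1382510 + 6757*(71/59) = -1382510 + 479747/59 = -81088343/59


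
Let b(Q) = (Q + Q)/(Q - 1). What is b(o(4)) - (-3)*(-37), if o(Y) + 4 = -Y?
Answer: -983/9 ≈ -109.22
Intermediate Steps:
o(Y) = -4 - Y
b(Q) = 2*Q/(-1 + Q) (b(Q) = (2*Q)/(-1 + Q) = 2*Q/(-1 + Q))
b(o(4)) - (-3)*(-37) = 2*(-4 - 1*4)/(-1 + (-4 - 1*4)) - (-3)*(-37) = 2*(-4 - 4)/(-1 + (-4 - 4)) - 1*111 = 2*(-8)/(-1 - 8) - 111 = 2*(-8)/(-9) - 111 = 2*(-8)*(-⅑) - 111 = 16/9 - 111 = -983/9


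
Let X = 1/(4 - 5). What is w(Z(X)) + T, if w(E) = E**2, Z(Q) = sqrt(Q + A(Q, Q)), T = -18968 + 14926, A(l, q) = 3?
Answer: -4040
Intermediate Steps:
X = -1 (X = 1/(-1) = -1)
T = -4042
Z(Q) = sqrt(3 + Q) (Z(Q) = sqrt(Q + 3) = sqrt(3 + Q))
w(Z(X)) + T = (sqrt(3 - 1))**2 - 4042 = (sqrt(2))**2 - 4042 = 2 - 4042 = -4040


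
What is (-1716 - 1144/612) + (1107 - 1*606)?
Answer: -186181/153 ≈ -1216.9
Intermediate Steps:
(-1716 - 1144/612) + (1107 - 1*606) = (-1716 - 1144*1/612) + (1107 - 606) = (-1716 - 286/153) + 501 = -262834/153 + 501 = -186181/153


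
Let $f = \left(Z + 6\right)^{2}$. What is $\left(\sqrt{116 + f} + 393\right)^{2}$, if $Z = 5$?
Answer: $\left(393 + \sqrt{237}\right)^{2} \approx 1.6679 \cdot 10^{5}$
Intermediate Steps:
$f = 121$ ($f = \left(5 + 6\right)^{2} = 11^{2} = 121$)
$\left(\sqrt{116 + f} + 393\right)^{2} = \left(\sqrt{116 + 121} + 393\right)^{2} = \left(\sqrt{237} + 393\right)^{2} = \left(393 + \sqrt{237}\right)^{2}$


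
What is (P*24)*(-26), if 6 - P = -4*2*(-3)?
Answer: 11232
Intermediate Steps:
P = -18 (P = 6 - (-4*2)*(-3) = 6 - (-8)*(-3) = 6 - 1*24 = 6 - 24 = -18)
(P*24)*(-26) = -18*24*(-26) = -432*(-26) = 11232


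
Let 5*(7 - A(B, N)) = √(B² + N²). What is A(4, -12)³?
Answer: 2387/5 - 3068*√10/25 ≈ 89.325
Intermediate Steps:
A(B, N) = 7 - √(B² + N²)/5
A(4, -12)³ = (7 - √(4² + (-12)²)/5)³ = (7 - √(16 + 144)/5)³ = (7 - 4*√10/5)³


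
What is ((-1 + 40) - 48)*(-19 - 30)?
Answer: 441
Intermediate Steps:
((-1 + 40) - 48)*(-19 - 30) = (39 - 48)*(-49) = -9*(-49) = 441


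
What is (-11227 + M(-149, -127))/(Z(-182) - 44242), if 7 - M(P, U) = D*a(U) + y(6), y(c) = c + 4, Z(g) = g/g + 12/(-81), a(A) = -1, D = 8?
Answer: 302994/1194511 ≈ 0.25366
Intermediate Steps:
Z(g) = 23/27 (Z(g) = 1 + 12*(-1/81) = 1 - 4/27 = 23/27)
y(c) = 4 + c
M(P, U) = 5 (M(P, U) = 7 - (8*(-1) + (4 + 6)) = 7 - (-8 + 10) = 7 - 1*2 = 7 - 2 = 5)
(-11227 + M(-149, -127))/(Z(-182) - 44242) = (-11227 + 5)/(23/27 - 44242) = -11222/(-1194511/27) = -11222*(-27/1194511) = 302994/1194511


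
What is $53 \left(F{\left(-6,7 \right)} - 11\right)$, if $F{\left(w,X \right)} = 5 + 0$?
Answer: $-318$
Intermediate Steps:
$F{\left(w,X \right)} = 5$
$53 \left(F{\left(-6,7 \right)} - 11\right) = 53 \left(5 - 11\right) = 53 \left(-6\right) = -318$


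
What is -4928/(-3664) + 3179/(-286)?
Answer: -58173/5954 ≈ -9.7704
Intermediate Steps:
-4928/(-3664) + 3179/(-286) = -4928*(-1/3664) + 3179*(-1/286) = 308/229 - 289/26 = -58173/5954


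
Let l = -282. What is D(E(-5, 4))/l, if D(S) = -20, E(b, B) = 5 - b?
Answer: 10/141 ≈ 0.070922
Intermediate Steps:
D(E(-5, 4))/l = -20/(-282) = -20*(-1/282) = 10/141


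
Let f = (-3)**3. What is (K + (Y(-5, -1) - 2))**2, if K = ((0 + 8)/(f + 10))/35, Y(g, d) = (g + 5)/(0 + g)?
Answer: 1435204/354025 ≈ 4.0540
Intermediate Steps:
Y(g, d) = (5 + g)/g
f = -27
K = -8/595 (K = ((0 + 8)/(-27 + 10))/35 = (8/(-17))*(1/35) = (8*(-1/17))*(1/35) = -8/17*1/35 = -8/595 ≈ -0.013445)
(K + (Y(-5, -1) - 2))**2 = (-8/595 + ((5 - 5)/(-5) - 2))**2 = (-8/595 + (-1/5*0 - 2))**2 = (-8/595 + (0 - 2))**2 = (-8/595 - 2)**2 = (-1198/595)**2 = 1435204/354025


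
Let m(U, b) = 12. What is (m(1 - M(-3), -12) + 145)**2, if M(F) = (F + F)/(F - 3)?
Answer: 24649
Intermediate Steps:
M(F) = 2*F/(-3 + F) (M(F) = (2*F)/(-3 + F) = 2*F/(-3 + F))
(m(1 - M(-3), -12) + 145)**2 = (12 + 145)**2 = 157**2 = 24649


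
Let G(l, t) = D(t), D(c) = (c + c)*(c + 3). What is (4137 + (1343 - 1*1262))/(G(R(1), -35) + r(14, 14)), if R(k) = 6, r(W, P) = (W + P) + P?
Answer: 2109/1141 ≈ 1.8484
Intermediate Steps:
D(c) = 2*c*(3 + c) (D(c) = (2*c)*(3 + c) = 2*c*(3 + c))
r(W, P) = W + 2*P (r(W, P) = (P + W) + P = W + 2*P)
G(l, t) = 2*t*(3 + t)
(4137 + (1343 - 1*1262))/(G(R(1), -35) + r(14, 14)) = (4137 + (1343 - 1*1262))/(2*(-35)*(3 - 35) + (14 + 2*14)) = (4137 + (1343 - 1262))/(2*(-35)*(-32) + (14 + 28)) = (4137 + 81)/(2240 + 42) = 4218/2282 = 4218*(1/2282) = 2109/1141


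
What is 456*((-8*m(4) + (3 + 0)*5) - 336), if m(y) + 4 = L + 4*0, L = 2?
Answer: -139080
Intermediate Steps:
m(y) = -2 (m(y) = -4 + (2 + 4*0) = -4 + (2 + 0) = -4 + 2 = -2)
456*((-8*m(4) + (3 + 0)*5) - 336) = 456*((-8*(-2) + (3 + 0)*5) - 336) = 456*((16 + 3*5) - 336) = 456*((16 + 15) - 336) = 456*(31 - 336) = 456*(-305) = -139080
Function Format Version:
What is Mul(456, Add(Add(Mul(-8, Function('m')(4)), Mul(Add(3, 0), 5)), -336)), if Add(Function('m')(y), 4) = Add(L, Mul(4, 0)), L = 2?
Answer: -139080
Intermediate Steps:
Function('m')(y) = -2 (Function('m')(y) = Add(-4, Add(2, Mul(4, 0))) = Add(-4, Add(2, 0)) = Add(-4, 2) = -2)
Mul(456, Add(Add(Mul(-8, Function('m')(4)), Mul(Add(3, 0), 5)), -336)) = Mul(456, Add(Add(Mul(-8, -2), Mul(Add(3, 0), 5)), -336)) = Mul(456, Add(Add(16, Mul(3, 5)), -336)) = Mul(456, Add(Add(16, 15), -336)) = Mul(456, Add(31, -336)) = Mul(456, -305) = -139080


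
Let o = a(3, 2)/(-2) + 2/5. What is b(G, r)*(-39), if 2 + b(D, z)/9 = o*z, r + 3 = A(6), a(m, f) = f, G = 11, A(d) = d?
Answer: 6669/5 ≈ 1333.8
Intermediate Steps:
r = 3 (r = -3 + 6 = 3)
o = -⅗ (o = 2/(-2) + 2/5 = 2*(-½) + 2*(⅕) = -1 + ⅖ = -⅗ ≈ -0.60000)
b(D, z) = -18 - 27*z/5 (b(D, z) = -18 + 9*(-3*z/5) = -18 - 27*z/5)
b(G, r)*(-39) = (-18 - 27/5*3)*(-39) = (-18 - 81/5)*(-39) = -171/5*(-39) = 6669/5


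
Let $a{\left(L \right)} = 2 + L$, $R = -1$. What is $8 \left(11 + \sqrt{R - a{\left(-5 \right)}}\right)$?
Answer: $88 + 8 \sqrt{2} \approx 99.314$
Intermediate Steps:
$8 \left(11 + \sqrt{R - a{\left(-5 \right)}}\right) = 8 \left(11 + \sqrt{-1 - \left(2 - 5\right)}\right) = 8 \left(11 + \sqrt{-1 - -3}\right) = 8 \left(11 + \sqrt{-1 + 3}\right) = 8 \left(11 + \sqrt{2}\right) = 88 + 8 \sqrt{2}$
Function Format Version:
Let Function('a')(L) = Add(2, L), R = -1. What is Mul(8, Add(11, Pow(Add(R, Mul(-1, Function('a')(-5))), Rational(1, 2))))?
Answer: Add(88, Mul(8, Pow(2, Rational(1, 2)))) ≈ 99.314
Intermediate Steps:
Mul(8, Add(11, Pow(Add(R, Mul(-1, Function('a')(-5))), Rational(1, 2)))) = Mul(8, Add(11, Pow(Add(-1, Mul(-1, Add(2, -5))), Rational(1, 2)))) = Mul(8, Add(11, Pow(Add(-1, Mul(-1, -3)), Rational(1, 2)))) = Mul(8, Add(11, Pow(Add(-1, 3), Rational(1, 2)))) = Mul(8, Add(11, Pow(2, Rational(1, 2)))) = Add(88, Mul(8, Pow(2, Rational(1, 2))))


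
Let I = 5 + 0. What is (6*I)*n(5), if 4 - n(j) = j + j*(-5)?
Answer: 720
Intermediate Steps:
I = 5
n(j) = 4 + 4*j (n(j) = 4 - (j + j*(-5)) = 4 - (j - 5*j) = 4 - (-4)*j = 4 + 4*j)
(6*I)*n(5) = (6*5)*(4 + 4*5) = 30*(4 + 20) = 30*24 = 720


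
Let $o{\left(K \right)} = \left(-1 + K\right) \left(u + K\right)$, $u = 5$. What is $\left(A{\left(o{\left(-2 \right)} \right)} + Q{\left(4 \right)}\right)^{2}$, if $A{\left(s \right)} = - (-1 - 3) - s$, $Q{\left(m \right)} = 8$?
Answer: $441$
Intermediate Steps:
$o{\left(K \right)} = \left(-1 + K\right) \left(5 + K\right)$
$A{\left(s \right)} = 4 - s$ ($A{\left(s \right)} = \left(-1\right) \left(-4\right) - s = 4 - s$)
$\left(A{\left(o{\left(-2 \right)} \right)} + Q{\left(4 \right)}\right)^{2} = \left(\left(4 - \left(-5 + \left(-2\right)^{2} + 4 \left(-2\right)\right)\right) + 8\right)^{2} = \left(\left(4 - \left(-5 + 4 - 8\right)\right) + 8\right)^{2} = \left(\left(4 - -9\right) + 8\right)^{2} = \left(\left(4 + 9\right) + 8\right)^{2} = \left(13 + 8\right)^{2} = 21^{2} = 441$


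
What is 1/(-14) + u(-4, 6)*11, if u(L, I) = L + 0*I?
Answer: -617/14 ≈ -44.071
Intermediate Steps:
u(L, I) = L (u(L, I) = L + 0 = L)
1/(-14) + u(-4, 6)*11 = 1/(-14) - 4*11 = -1/14 - 44 = -617/14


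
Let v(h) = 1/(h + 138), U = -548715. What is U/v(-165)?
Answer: 14815305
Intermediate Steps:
v(h) = 1/(138 + h)
U/v(-165) = -548715/(1/(138 - 165)) = -548715/(1/(-27)) = -548715/(-1/27) = -548715*(-27) = 14815305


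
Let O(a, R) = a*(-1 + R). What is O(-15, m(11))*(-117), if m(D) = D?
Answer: 17550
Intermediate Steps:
O(-15, m(11))*(-117) = -15*(-1 + 11)*(-117) = -15*10*(-117) = -150*(-117) = 17550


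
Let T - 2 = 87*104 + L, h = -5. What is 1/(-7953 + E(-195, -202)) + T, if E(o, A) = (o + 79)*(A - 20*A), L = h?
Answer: 4098841244/453161 ≈ 9045.0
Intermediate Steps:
L = -5
E(o, A) = -19*A*(79 + o) (E(o, A) = (79 + o)*(-19*A) = -19*A*(79 + o))
T = 9045 (T = 2 + (87*104 - 5) = 2 + (9048 - 5) = 2 + 9043 = 9045)
1/(-7953 + E(-195, -202)) + T = 1/(-7953 - 19*(-202)*(79 - 195)) + 9045 = 1/(-7953 - 19*(-202)*(-116)) + 9045 = 1/(-7953 - 445208) + 9045 = 1/(-453161) + 9045 = -1/453161 + 9045 = 4098841244/453161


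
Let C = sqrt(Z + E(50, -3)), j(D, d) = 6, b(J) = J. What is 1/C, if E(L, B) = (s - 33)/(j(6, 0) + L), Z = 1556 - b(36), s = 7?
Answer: 2*sqrt(297829)/42547 ≈ 0.025653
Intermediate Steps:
Z = 1520 (Z = 1556 - 1*36 = 1556 - 36 = 1520)
E(L, B) = -26/(6 + L) (E(L, B) = (7 - 33)/(6 + L) = -26/(6 + L))
C = sqrt(297829)/14 (C = sqrt(1520 - 26/(6 + 50)) = sqrt(1520 - 26/56) = sqrt(1520 - 26*1/56) = sqrt(1520 - 13/28) = sqrt(42547/28) = sqrt(297829)/14 ≈ 38.981)
1/C = 1/(sqrt(297829)/14) = 2*sqrt(297829)/42547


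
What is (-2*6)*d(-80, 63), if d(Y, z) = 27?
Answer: -324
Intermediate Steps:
(-2*6)*d(-80, 63) = -2*6*27 = -12*27 = -324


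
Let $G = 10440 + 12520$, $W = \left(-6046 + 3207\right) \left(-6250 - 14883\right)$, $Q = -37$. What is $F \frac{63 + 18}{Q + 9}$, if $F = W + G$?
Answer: $- \frac{694511901}{4} \approx -1.7363 \cdot 10^{8}$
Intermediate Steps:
$W = 59996587$ ($W = \left(-2839\right) \left(-21133\right) = 59996587$)
$G = 22960$
$F = 60019547$ ($F = 59996587 + 22960 = 60019547$)
$F \frac{63 + 18}{Q + 9} = 60019547 \frac{63 + 18}{-37 + 9} = 60019547 \frac{81}{-28} = 60019547 \cdot 81 \left(- \frac{1}{28}\right) = 60019547 \left(- \frac{81}{28}\right) = - \frac{694511901}{4}$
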